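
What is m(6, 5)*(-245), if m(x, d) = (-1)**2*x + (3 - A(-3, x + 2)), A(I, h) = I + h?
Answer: -980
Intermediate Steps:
m(x, d) = 4 (m(x, d) = (-1)**2*x + (3 - (-3 + (x + 2))) = 1*x + (3 - (-3 + (2 + x))) = x + (3 - (-1 + x)) = x + (3 + (1 - x)) = x + (4 - x) = 4)
m(6, 5)*(-245) = 4*(-245) = -980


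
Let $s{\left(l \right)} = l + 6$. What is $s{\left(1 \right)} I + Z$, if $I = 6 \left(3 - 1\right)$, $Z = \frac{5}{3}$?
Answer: $\frac{257}{3} \approx 85.667$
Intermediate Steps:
$s{\left(l \right)} = 6 + l$
$Z = \frac{5}{3}$ ($Z = 5 \cdot \frac{1}{3} = \frac{5}{3} \approx 1.6667$)
$I = 12$ ($I = 6 \cdot 2 = 12$)
$s{\left(1 \right)} I + Z = \left(6 + 1\right) 12 + \frac{5}{3} = 7 \cdot 12 + \frac{5}{3} = 84 + \frac{5}{3} = \frac{257}{3}$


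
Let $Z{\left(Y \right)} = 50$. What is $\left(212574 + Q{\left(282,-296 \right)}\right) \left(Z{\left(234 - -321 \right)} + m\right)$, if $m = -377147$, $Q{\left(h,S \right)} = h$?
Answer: $-80267359032$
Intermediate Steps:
$\left(212574 + Q{\left(282,-296 \right)}\right) \left(Z{\left(234 - -321 \right)} + m\right) = \left(212574 + 282\right) \left(50 - 377147\right) = 212856 \left(-377097\right) = -80267359032$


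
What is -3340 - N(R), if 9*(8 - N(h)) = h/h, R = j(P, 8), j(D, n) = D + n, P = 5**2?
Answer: -30131/9 ≈ -3347.9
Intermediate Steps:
P = 25
R = 33 (R = 25 + 8 = 33)
N(h) = 71/9 (N(h) = 8 - h/(9*h) = 8 - 1/9*1 = 8 - 1/9 = 71/9)
-3340 - N(R) = -3340 - 1*71/9 = -3340 - 71/9 = -30131/9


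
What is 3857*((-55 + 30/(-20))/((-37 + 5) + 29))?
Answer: 435841/6 ≈ 72640.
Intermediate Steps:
3857*((-55 + 30/(-20))/((-37 + 5) + 29)) = 3857*((-55 + 30*(-1/20))/(-32 + 29)) = 3857*((-55 - 3/2)/(-3)) = 3857*(-113/2*(-1/3)) = 3857*(113/6) = 435841/6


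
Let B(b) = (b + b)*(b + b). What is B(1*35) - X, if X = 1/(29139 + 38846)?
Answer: 333126499/67985 ≈ 4900.0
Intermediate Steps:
B(b) = 4*b² (B(b) = (2*b)*(2*b) = 4*b²)
X = 1/67985 ≈ 1.4709e-5
B(1*35) - X = 4*(1*35)² - 1*1/67985 = 4*35² - 1/67985 = 4*1225 - 1/67985 = 4900 - 1/67985 = 333126499/67985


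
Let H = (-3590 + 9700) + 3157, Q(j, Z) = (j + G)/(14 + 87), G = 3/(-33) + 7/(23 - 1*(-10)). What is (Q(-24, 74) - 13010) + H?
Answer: -12476207/3333 ≈ -3743.2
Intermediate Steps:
G = 4/33 (G = 3*(-1/33) + 7/(23 + 10) = -1/11 + 7/33 = 4/33 ≈ 0.12121)
Q(j, Z) = 4/3333 + j/101 (Q(j, Z) = (j + 4/33)/(14 + 87) = (4/33 + j)/101 = (4/33 + j)*(1/101) = 4/3333 + j/101)
H = 9267 (H = 6110 + 3157 = 9267)
(Q(-24, 74) - 13010) + H = ((4/3333 + (1/101)*(-24)) - 13010) + 9267 = ((4/3333 - 24/101) - 13010) + 9267 = (-788/3333 - 13010) + 9267 = -43363118/3333 + 9267 = -12476207/3333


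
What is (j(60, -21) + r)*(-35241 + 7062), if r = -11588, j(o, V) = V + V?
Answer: 327721770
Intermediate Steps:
j(o, V) = 2*V
(j(60, -21) + r)*(-35241 + 7062) = (2*(-21) - 11588)*(-35241 + 7062) = (-42 - 11588)*(-28179) = -11630*(-28179) = 327721770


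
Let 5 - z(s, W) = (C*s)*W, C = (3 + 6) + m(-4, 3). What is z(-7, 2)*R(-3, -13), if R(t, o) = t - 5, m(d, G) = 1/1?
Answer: -1160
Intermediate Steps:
m(d, G) = 1
R(t, o) = -5 + t
C = 10 (C = (3 + 6) + 1 = 9 + 1 = 10)
z(s, W) = 5 - 10*W*s (z(s, W) = 5 - 10*s*W = 5 - 10*W*s)
z(-7, 2)*R(-3, -13) = (5 - 10*2*(-7))*(-5 - 3) = (5 + 140)*(-8) = 145*(-8) = -1160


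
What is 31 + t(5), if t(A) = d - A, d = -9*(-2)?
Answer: 44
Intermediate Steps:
d = 18
t(A) = 18 - A
31 + t(5) = 31 + (18 - 1*5) = 31 + (18 - 5) = 31 + 13 = 44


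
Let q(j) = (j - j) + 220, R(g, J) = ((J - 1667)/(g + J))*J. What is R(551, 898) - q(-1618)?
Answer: -1009342/1449 ≈ -696.58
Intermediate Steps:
R(g, J) = J*(-1667 + J)/(J + g) (R(g, J) = ((-1667 + J)/(J + g))*J = J*(-1667 + J)/(J + g))
q(j) = 220 (q(j) = 0 + 220 = 220)
R(551, 898) - q(-1618) = 898*(-1667 + 898)/(898 + 551) - 1*220 = 898*(-769)/1449 - 220 = 898*(1/1449)*(-769) - 220 = -690562/1449 - 220 = -1009342/1449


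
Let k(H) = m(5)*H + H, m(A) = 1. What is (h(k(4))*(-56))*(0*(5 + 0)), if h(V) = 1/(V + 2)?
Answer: 0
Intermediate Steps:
k(H) = 2*H (k(H) = 1*H + H = H + H = 2*H)
h(V) = 1/(2 + V)
(h(k(4))*(-56))*(0*(5 + 0)) = (-56/(2 + 2*4))*(0*(5 + 0)) = (-56/(2 + 8))*(0*5) = (-56/10)*0 = ((1/10)*(-56))*0 = -28/5*0 = 0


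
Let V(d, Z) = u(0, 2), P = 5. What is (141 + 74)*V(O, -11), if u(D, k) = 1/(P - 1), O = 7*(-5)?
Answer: 215/4 ≈ 53.750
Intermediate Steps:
O = -35
u(D, k) = 1/4 (u(D, k) = 1/(5 - 1) = 1/4)
V(d, Z) = 1/4
(141 + 74)*V(O, -11) = (141 + 74)*(1/4) = 215*(1/4) = 215/4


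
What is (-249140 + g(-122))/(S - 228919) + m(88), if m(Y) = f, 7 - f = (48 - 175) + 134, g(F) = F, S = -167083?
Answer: 124631/198001 ≈ 0.62945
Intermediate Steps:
f = 0 (f = 7 - ((48 - 175) + 134) = 7 - (-127 + 134) = 7 - 1*7 = 7 - 7 = 0)
m(Y) = 0
(-249140 + g(-122))/(S - 228919) + m(88) = (-249140 - 122)/(-167083 - 228919) + 0 = -249262/(-396002) + 0 = -249262*(-1/396002) + 0 = 124631/198001 + 0 = 124631/198001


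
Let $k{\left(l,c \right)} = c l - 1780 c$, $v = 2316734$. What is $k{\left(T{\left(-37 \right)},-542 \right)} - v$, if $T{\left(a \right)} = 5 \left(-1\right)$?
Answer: $-1349264$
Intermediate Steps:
$T{\left(a \right)} = -5$
$k{\left(l,c \right)} = - 1780 c + c l$
$k{\left(T{\left(-37 \right)},-542 \right)} - v = - 542 \left(-1780 - 5\right) - 2316734 = \left(-542\right) \left(-1785\right) - 2316734 = 967470 - 2316734 = -1349264$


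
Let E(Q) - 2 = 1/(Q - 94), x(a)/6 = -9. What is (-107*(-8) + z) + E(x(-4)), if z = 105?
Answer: 142523/148 ≈ 962.99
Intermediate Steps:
x(a) = -54 (x(a) = 6*(-9) = -54)
E(Q) = 2 + 1/(-94 + Q) (E(Q) = 2 + 1/(Q - 94) = 2 + 1/(-94 + Q))
(-107*(-8) + z) + E(x(-4)) = (-107*(-8) + 105) + (-187 + 2*(-54))/(-94 - 54) = (856 + 105) + (-187 - 108)/(-148) = 961 - 1/148*(-295) = 961 + 295/148 = 142523/148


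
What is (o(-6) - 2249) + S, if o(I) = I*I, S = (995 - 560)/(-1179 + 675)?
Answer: -371929/168 ≈ -2213.9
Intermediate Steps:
S = -145/168 (S = 435/(-504) = 435*(-1/504) = -145/168 ≈ -0.86310)
o(I) = I²
(o(-6) - 2249) + S = ((-6)² - 2249) - 145/168 = (36 - 2249) - 145/168 = -2213 - 145/168 = -371929/168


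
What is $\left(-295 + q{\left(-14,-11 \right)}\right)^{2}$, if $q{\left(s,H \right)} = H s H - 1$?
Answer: $3960100$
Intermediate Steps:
$q{\left(s,H \right)} = -1 + s H^{2}$ ($q{\left(s,H \right)} = s H^{2} - 1 = -1 + s H^{2}$)
$\left(-295 + q{\left(-14,-11 \right)}\right)^{2} = \left(-295 - \left(1 + 14 \left(-11\right)^{2}\right)\right)^{2} = \left(-295 - 1695\right)^{2} = \left(-1990\right)^{2} = 3960100$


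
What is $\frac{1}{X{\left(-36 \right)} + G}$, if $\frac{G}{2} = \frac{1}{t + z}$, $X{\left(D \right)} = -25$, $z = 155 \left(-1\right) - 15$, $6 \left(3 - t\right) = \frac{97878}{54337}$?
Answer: $- \frac{4545296}{113686737} \approx -0.039981$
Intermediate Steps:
$t = \frac{146698}{54337}$ ($t = 3 - \frac{97878 \cdot \frac{1}{54337}}{6} = 3 - \frac{16313}{54337} = \frac{146698}{54337} \approx 2.6998$)
$z = -170$ ($z = -155 - 15 = -170$)
$G = - \frac{54337}{4545296}$ ($G = \frac{2}{\frac{146698}{54337} - 170} = \frac{2}{- \frac{9090592}{54337}} = 2 \left(- \frac{54337}{9090592}\right) = - \frac{54337}{4545296} \approx -0.011955$)
$\frac{1}{X{\left(-36 \right)} + G} = \frac{1}{-25 - \frac{54337}{4545296}} = \frac{1}{- \frac{113686737}{4545296}} = - \frac{4545296}{113686737}$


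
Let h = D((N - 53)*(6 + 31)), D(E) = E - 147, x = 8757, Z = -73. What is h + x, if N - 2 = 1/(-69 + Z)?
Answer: 954629/142 ≈ 6722.7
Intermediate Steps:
N = 283/142 (N = 2 + 1/(-69 - 73) = 2 + 1/(-142) = 2 - 1/142 = 283/142 ≈ 1.9930)
D(E) = -147 + E
h = -288865/142 (h = -147 + (283/142 - 53)*(6 + 31) = -147 - 7243/142*37 = -147 - 267991/142 = -288865/142 ≈ -2034.3)
h + x = -288865/142 + 8757 = 954629/142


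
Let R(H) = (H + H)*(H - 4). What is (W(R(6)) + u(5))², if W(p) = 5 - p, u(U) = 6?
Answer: 169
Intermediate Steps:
R(H) = 2*H*(-4 + H) (R(H) = (2*H)*(-4 + H) = 2*H*(-4 + H))
(W(R(6)) + u(5))² = ((5 - 2*6*(-4 + 6)) + 6)² = ((5 - 2*6*2) + 6)² = ((5 - 1*24) + 6)² = ((5 - 24) + 6)² = (-19 + 6)² = (-13)² = 169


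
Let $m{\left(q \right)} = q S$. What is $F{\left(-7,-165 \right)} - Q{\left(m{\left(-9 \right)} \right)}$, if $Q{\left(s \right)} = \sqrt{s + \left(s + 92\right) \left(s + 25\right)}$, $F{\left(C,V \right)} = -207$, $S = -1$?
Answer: $-207 - \sqrt{3443} \approx -265.68$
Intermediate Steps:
$m{\left(q \right)} = - q$ ($m{\left(q \right)} = q \left(-1\right) = - q$)
$Q{\left(s \right)} = \sqrt{s + \left(25 + s\right) \left(92 + s\right)}$ ($Q{\left(s \right)} = \sqrt{s + \left(92 + s\right) \left(25 + s\right)} = \sqrt{s + \left(25 + s\right) \left(92 + s\right)}$)
$F{\left(-7,-165 \right)} - Q{\left(m{\left(-9 \right)} \right)} = -207 - \sqrt{2300 + \left(\left(-1\right) \left(-9\right)\right)^{2} + 118 \left(\left(-1\right) \left(-9\right)\right)} = -207 - \sqrt{2300 + 9^{2} + 118 \cdot 9} = -207 - \sqrt{2300 + 81 + 1062} = -207 - \sqrt{3443}$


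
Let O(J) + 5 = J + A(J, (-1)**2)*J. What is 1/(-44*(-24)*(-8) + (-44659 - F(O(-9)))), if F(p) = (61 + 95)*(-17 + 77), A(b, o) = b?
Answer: -1/62467 ≈ -1.6008e-5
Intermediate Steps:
O(J) = -5 + J + J**2 (O(J) = -5 + (J + J*J) = -5 + (J + J**2) = -5 + J + J**2)
F(p) = 9360 (F(p) = 156*60 = 9360)
1/(-44*(-24)*(-8) + (-44659 - F(O(-9)))) = 1/(-44*(-24)*(-8) + (-44659 - 1*9360)) = 1/(1056*(-8) + (-44659 - 9360)) = 1/(-8448 - 54019) = 1/(-62467) = -1/62467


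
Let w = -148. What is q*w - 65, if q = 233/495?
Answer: -66659/495 ≈ -134.66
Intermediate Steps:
q = 233/495 (q = 233*(1/495) = 233/495 ≈ 0.47071)
q*w - 65 = (233/495)*(-148) - 65 = -34484/495 - 65 = -66659/495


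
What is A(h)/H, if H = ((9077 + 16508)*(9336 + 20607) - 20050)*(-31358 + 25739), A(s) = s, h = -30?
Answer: 2/286970423233 ≈ 6.9694e-12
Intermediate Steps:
H = -4304556348495 (H = (25585*29943 - 20050)*(-5619) = (766091655 - 20050)*(-5619) = 766071605*(-5619) = -4304556348495)
A(h)/H = -30/(-4304556348495) = -30*(-1/4304556348495) = 2/286970423233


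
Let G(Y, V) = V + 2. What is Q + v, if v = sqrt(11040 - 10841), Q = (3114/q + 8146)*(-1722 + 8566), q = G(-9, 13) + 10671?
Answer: 99296481980/1781 + sqrt(199) ≈ 5.5753e+7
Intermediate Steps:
G(Y, V) = 2 + V
q = 10686 (q = (2 + 13) + 10671 = 15 + 10671 = 10686)
Q = 99296481980/1781 (Q = (3114/10686 + 8146)*(-1722 + 8566) = (3114*(1/10686) + 8146)*6844 = (519/1781 + 8146)*6844 = (14508545/1781)*6844 = 99296481980/1781 ≈ 5.5753e+7)
v = sqrt(199) ≈ 14.107
Q + v = 99296481980/1781 + sqrt(199)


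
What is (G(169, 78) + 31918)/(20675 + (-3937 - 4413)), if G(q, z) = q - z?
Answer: 32009/12325 ≈ 2.5971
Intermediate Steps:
(G(169, 78) + 31918)/(20675 + (-3937 - 4413)) = ((169 - 1*78) + 31918)/(20675 + (-3937 - 4413)) = ((169 - 78) + 31918)/(20675 - 8350) = (91 + 31918)/12325 = 32009*(1/12325) = 32009/12325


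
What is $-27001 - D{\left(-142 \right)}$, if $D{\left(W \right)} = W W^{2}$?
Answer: $2836287$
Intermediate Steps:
$D{\left(W \right)} = W^{3}$
$-27001 - D{\left(-142 \right)} = -27001 - \left(-142\right)^{3} = -27001 - -2863288 = -27001 + 2863288 = 2836287$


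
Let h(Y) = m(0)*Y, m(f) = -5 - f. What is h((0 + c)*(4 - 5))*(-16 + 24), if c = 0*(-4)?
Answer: 0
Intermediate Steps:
c = 0
h(Y) = -5*Y (h(Y) = (-5 - 1*0)*Y = (-5 + 0)*Y = -5*Y)
h((0 + c)*(4 - 5))*(-16 + 24) = (-5*(0 + 0)*(4 - 5))*(-16 + 24) = -0*(-1)*8 = -5*0*8 = 0*8 = 0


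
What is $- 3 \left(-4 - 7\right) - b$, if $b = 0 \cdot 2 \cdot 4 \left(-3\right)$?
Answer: $33$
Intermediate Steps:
$b = 0$ ($b = 0 \cdot 4 \left(-3\right) = 0 \left(-3\right) = 0$)
$- 3 \left(-4 - 7\right) - b = - 3 \left(-4 - 7\right) - 0 = \left(-3\right) \left(-11\right) + 0 = 33 + 0 = 33$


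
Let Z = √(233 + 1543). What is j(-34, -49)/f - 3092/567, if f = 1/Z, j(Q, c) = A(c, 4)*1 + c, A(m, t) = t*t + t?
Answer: -3092/567 - 116*√111 ≈ -1227.6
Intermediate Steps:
A(m, t) = t + t² (A(m, t) = t² + t = t + t²)
Z = 4*√111 (Z = √1776 = 4*√111 ≈ 42.143)
j(Q, c) = 20 + c (j(Q, c) = (4*(1 + 4))*1 + c = (4*5)*1 + c = 20*1 + c = 20 + c)
f = √111/444 (f = 1/(4*√111) = √111/444 ≈ 0.023729)
j(-34, -49)/f - 3092/567 = (20 - 49)/((√111/444)) - 3092/567 = -116*√111 - 3092*1/567 = -116*√111 - 3092/567 = -3092/567 - 116*√111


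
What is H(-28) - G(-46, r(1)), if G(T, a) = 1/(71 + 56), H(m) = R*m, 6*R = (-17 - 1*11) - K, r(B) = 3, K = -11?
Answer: 30223/381 ≈ 79.325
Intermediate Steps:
R = -17/6 (R = ((-17 - 1*11) - 1*(-11))/6 = ((-17 - 11) + 11)/6 = (-28 + 11)/6 = (⅙)*(-17) = -17/6 ≈ -2.8333)
H(m) = -17*m/6
G(T, a) = 1/127
H(-28) - G(-46, r(1)) = -17/6*(-28) - 1*1/127 = 238/3 - 1/127 = 30223/381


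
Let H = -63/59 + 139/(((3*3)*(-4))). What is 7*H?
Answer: -73283/2124 ≈ -34.502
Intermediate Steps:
H = -10469/2124 (H = -63*1/59 + 139/((9*(-4))) = -63/59 + 139/(-36) = -63/59 + 139*(-1/36) = -63/59 - 139/36 = -10469/2124 ≈ -4.9289)
7*H = 7*(-10469/2124) = -73283/2124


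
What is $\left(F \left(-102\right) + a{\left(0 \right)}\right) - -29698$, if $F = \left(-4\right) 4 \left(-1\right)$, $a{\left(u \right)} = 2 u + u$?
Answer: $28066$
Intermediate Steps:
$a{\left(u \right)} = 3 u$
$F = 16$ ($F = \left(-16\right) \left(-1\right) = 16$)
$\left(F \left(-102\right) + a{\left(0 \right)}\right) - -29698 = \left(16 \left(-102\right) + 3 \cdot 0\right) - -29698 = \left(-1632 + 0\right) + 29698 = -1632 + 29698 = 28066$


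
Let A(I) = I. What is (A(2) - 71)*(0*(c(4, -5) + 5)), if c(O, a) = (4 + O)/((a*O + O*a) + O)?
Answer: 0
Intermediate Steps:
c(O, a) = (4 + O)/(O + 2*O*a) (c(O, a) = (4 + O)/((O*a + O*a) + O) = (4 + O)/(2*O*a + O) = (4 + O)/(O + 2*O*a))
(A(2) - 71)*(0*(c(4, -5) + 5)) = (2 - 71)*(0*((4 + 4)/(4*(1 + 2*(-5))) + 5)) = -0*((¼)*8/(1 - 10) + 5) = -0*((¼)*8/(-9) + 5) = -0*((¼)*(-⅑)*8 + 5) = -0*(-2/9 + 5) = -0*43/9 = -69*0 = 0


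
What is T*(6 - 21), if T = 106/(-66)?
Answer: 265/11 ≈ 24.091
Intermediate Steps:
T = -53/33 (T = 106*(-1/66) = -53/33 ≈ -1.6061)
T*(6 - 21) = -53*(6 - 21)/33 = -53/33*(-15) = 265/11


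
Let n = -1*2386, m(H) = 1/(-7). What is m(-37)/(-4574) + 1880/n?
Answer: -30095727/38197474 ≈ -0.78790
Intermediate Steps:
m(H) = -⅐
n = -2386
m(-37)/(-4574) + 1880/n = -⅐/(-4574) + 1880/(-2386) = -⅐*(-1/4574) + 1880*(-1/2386) = 1/32018 - 940/1193 = -30095727/38197474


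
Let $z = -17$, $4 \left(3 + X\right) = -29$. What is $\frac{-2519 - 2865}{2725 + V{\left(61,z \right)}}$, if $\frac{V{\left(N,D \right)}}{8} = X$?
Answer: $- \frac{5384}{2643} \approx -2.0371$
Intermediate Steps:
$X = - \frac{41}{4}$ ($X = -3 + \frac{1}{4} \left(-29\right) = -3 - \frac{29}{4} = - \frac{41}{4} \approx -10.25$)
$V{\left(N,D \right)} = -82$ ($V{\left(N,D \right)} = 8 \left(- \frac{41}{4}\right) = -82$)
$\frac{-2519 - 2865}{2725 + V{\left(61,z \right)}} = \frac{-2519 - 2865}{2725 - 82} = - \frac{5384}{2643}$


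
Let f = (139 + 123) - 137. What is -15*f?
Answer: -1875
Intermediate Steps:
f = 125 (f = 262 - 137 = 125)
-15*f = -15*125 = -1875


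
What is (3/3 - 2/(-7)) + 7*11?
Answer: 548/7 ≈ 78.286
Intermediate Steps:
(3/3 - 2/(-7)) + 7*11 = (3*(1/3) - 2*(-1/7)) + 77 = (1 + 2/7) + 77 = 9/7 + 77 = 548/7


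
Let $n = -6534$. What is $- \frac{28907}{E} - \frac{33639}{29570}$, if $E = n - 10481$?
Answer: $\frac{56482481}{100626710} \approx 0.56131$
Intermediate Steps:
$E = -17015$ ($E = -6534 - 10481 = -17015$)
$- \frac{28907}{E} - \frac{33639}{29570} = - \frac{28907}{-17015} - \frac{33639}{29570} = \left(-28907\right) \left(- \frac{1}{17015}\right) - \frac{33639}{29570} = \frac{28907}{17015} - \frac{33639}{29570} = \frac{56482481}{100626710}$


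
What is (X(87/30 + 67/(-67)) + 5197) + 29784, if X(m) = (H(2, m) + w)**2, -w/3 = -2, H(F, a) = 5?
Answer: 35102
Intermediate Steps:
w = 6 (w = -3*(-2) = 6)
X(m) = 121 (X(m) = (5 + 6)**2 = 11**2 = 121)
(X(87/30 + 67/(-67)) + 5197) + 29784 = (121 + 5197) + 29784 = 5318 + 29784 = 35102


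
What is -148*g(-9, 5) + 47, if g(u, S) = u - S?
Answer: 2119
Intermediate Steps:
-148*g(-9, 5) + 47 = -148*(-9 - 1*5) + 47 = -148*(-9 - 5) + 47 = -148*(-14) + 47 = 2072 + 47 = 2119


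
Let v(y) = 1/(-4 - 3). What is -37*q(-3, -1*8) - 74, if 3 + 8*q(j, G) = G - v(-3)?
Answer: -333/14 ≈ -23.786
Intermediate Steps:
v(y) = -⅐ (v(y) = 1/(-7) = -⅐)
q(j, G) = -5/14 + G/8 (q(j, G) = -3/8 + (G - 1*(-⅐))/8 = -3/8 + (G + ⅐)/8 = -3/8 + (⅐ + G)/8 = -3/8 + (1/56 + G/8) = -5/14 + G/8)
-37*q(-3, -1*8) - 74 = -37*(-5/14 + (-1*8)/8) - 74 = -37*(-5/14 + (⅛)*(-8)) - 74 = -37*(-5/14 - 1) - 74 = -37*(-19/14) - 74 = 703/14 - 74 = -333/14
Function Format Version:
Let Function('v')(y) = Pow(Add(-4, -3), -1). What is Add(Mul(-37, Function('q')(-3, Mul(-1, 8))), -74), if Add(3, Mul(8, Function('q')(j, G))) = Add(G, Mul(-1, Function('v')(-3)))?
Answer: Rational(-333, 14) ≈ -23.786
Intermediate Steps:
Function('v')(y) = Rational(-1, 7) (Function('v')(y) = Pow(-7, -1) = Rational(-1, 7))
Function('q')(j, G) = Add(Rational(-5, 14), Mul(Rational(1, 8), G)) (Function('q')(j, G) = Add(Rational(-3, 8), Mul(Rational(1, 8), Add(G, Mul(-1, Rational(-1, 7))))) = Add(Rational(-3, 8), Mul(Rational(1, 8), Add(G, Rational(1, 7)))) = Add(Rational(-3, 8), Mul(Rational(1, 8), Add(Rational(1, 7), G))) = Add(Rational(-3, 8), Add(Rational(1, 56), Mul(Rational(1, 8), G))) = Add(Rational(-5, 14), Mul(Rational(1, 8), G)))
Add(Mul(-37, Function('q')(-3, Mul(-1, 8))), -74) = Add(Mul(-37, Add(Rational(-5, 14), Mul(Rational(1, 8), Mul(-1, 8)))), -74) = Add(Mul(-37, Add(Rational(-5, 14), Mul(Rational(1, 8), -8))), -74) = Add(Mul(-37, Add(Rational(-5, 14), -1)), -74) = Add(Mul(-37, Rational(-19, 14)), -74) = Add(Rational(703, 14), -74) = Rational(-333, 14)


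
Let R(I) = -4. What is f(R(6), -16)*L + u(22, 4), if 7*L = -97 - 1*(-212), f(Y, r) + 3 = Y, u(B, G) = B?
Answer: -93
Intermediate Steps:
f(Y, r) = -3 + Y
L = 115/7 (L = (-97 - 1*(-212))/7 = (-97 + 212)/7 = (⅐)*115 = 115/7 ≈ 16.429)
f(R(6), -16)*L + u(22, 4) = (-3 - 4)*(115/7) + 22 = -7*115/7 + 22 = -115 + 22 = -93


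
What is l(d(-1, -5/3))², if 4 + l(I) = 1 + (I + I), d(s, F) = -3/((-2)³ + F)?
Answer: 4761/841 ≈ 5.6611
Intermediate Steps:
d(s, F) = -3/(-8 + F)
l(I) = -3 + 2*I (l(I) = -4 + (1 + (I + I)) = -4 + (1 + 2*I) = -3 + 2*I)
l(d(-1, -5/3))² = (-3 + 2*(-3/(-8 - 5/3)))² = (-3 + 2*(-3/(-29/3)))² = (-3 + 2*(-3*(-3/29)))² = (-3 + 2*(9/29))² = (-3 + 18/29)² = (-69/29)² = 4761/841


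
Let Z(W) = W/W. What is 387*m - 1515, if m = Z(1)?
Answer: -1128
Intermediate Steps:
Z(W) = 1
m = 1
387*m - 1515 = 387*1 - 1515 = 387 - 1515 = -1128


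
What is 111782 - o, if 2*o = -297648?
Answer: 260606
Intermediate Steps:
o = -148824 (o = (½)*(-297648) = -148824)
111782 - o = 111782 - 1*(-148824) = 111782 + 148824 = 260606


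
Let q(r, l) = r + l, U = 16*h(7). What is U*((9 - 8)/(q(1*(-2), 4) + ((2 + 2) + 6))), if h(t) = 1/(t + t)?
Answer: 2/21 ≈ 0.095238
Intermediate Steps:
h(t) = 1/(2*t)
U = 8/7 (U = 16*((1/2)/7) = 16*((1/2)*(1/7)) = 16*(1/14) = 8/7 ≈ 1.1429)
q(r, l) = l + r
U*((9 - 8)/(q(1*(-2), 4) + ((2 + 2) + 6))) = 8*((9 - 8)/((4 + 1*(-2)) + ((2 + 2) + 6)))/7 = 8*(1/((4 - 2) + (4 + 6)))/7 = 8*(1/(2 + 10))/7 = 8*(1/12)/7 = 8*(1*(1/12))/7 = (8/7)*(1/12) = 2/21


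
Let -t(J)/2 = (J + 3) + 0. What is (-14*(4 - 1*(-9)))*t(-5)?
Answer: -728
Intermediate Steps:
t(J) = -6 - 2*J (t(J) = -2*((J + 3) + 0) = -2*((3 + J) + 0) = -2*(3 + J) = -6 - 2*J)
(-14*(4 - 1*(-9)))*t(-5) = (-14*(4 - 1*(-9)))*(-6 - 2*(-5)) = (-14*(4 + 9))*(-6 + 10) = -14*13*4 = -182*4 = -728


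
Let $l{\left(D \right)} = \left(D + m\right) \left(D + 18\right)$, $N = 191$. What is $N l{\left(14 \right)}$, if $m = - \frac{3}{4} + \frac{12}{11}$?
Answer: $\frac{964168}{11} \approx 87652.0$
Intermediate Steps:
$m = \frac{15}{44}$ ($m = \left(-3\right) \frac{1}{4} + 12 \cdot \frac{1}{11} = - \frac{3}{4} + \frac{12}{11} = \frac{15}{44} \approx 0.34091$)
$l{\left(D \right)} = \left(18 + D\right) \left(\frac{15}{44} + D\right)$ ($l{\left(D \right)} = \left(D + \frac{15}{44}\right) \left(D + 18\right) = \left(\frac{15}{44} + D\right) \left(18 + D\right) = \left(18 + D\right) \left(\frac{15}{44} + D\right)$)
$N l{\left(14 \right)} = 191 \left(\frac{135}{22} + 14^{2} + \frac{807}{44} \cdot 14\right) = 191 \left(\frac{135}{22} + 196 + \frac{5649}{22}\right) = 191 \cdot \frac{5048}{11} = \frac{964168}{11}$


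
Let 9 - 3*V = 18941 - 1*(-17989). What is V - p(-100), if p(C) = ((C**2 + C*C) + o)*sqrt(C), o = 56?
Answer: -12307 - 200560*I ≈ -12307.0 - 2.0056e+5*I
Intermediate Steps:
p(C) = sqrt(C)*(56 + 2*C**2) (p(C) = ((C**2 + C*C) + 56)*sqrt(C) = ((C**2 + C**2) + 56)*sqrt(C) = (2*C**2 + 56)*sqrt(C) = (56 + 2*C**2)*sqrt(C) = sqrt(C)*(56 + 2*C**2))
V = -12307 (V = 3 - (18941 - 1*(-17989))/3 = 3 - (18941 + 17989)/3 = 3 - 1/3*36930 = 3 - 12310 = -12307)
V - p(-100) = -12307 - 2*sqrt(-100)*(28 + (-100)**2) = -12307 - 2*10*I*(28 + 10000) = -12307 - 2*10*I*10028 = -12307 - 200560*I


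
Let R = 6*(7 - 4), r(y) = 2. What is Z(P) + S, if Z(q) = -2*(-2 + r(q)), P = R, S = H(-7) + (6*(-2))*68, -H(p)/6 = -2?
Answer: -804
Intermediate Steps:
H(p) = 12 (H(p) = -6*(-2) = 12)
S = -804 (S = 12 + (6*(-2))*68 = 12 - 12*68 = 12 - 816 = -804)
R = 18 (R = 6*3 = 18)
P = 18
Z(q) = 0 (Z(q) = -2*(-2 + 2) = -2*0 = 0)
Z(P) + S = 0 - 804 = -804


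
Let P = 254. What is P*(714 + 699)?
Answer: 358902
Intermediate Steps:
P*(714 + 699) = 254*(714 + 699) = 254*1413 = 358902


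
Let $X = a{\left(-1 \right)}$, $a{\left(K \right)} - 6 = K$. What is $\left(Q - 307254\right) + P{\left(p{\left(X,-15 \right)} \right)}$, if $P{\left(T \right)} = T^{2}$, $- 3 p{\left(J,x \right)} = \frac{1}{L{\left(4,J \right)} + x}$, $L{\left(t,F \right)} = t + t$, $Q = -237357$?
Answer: $- \frac{240173450}{441} \approx -5.4461 \cdot 10^{5}$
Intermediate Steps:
$L{\left(t,F \right)} = 2 t$
$a{\left(K \right)} = 6 + K$
$X = 5$ ($X = 6 - 1 = 5$)
$p{\left(J,x \right)} = - \frac{1}{3 \left(8 + x\right)}$ ($p{\left(J,x \right)} = - \frac{1}{3 \left(2 \cdot 4 + x\right)} = - \frac{1}{3 \left(8 + x\right)}$)
$\left(Q - 307254\right) + P{\left(p{\left(X,-15 \right)} \right)} = \left(-237357 - 307254\right) + \left(- \frac{1}{24 + 3 \left(-15\right)}\right)^{2} = -544611 + \left(- \frac{1}{24 - 45}\right)^{2} = -544611 + \left(- \frac{1}{-21}\right)^{2} = -544611 + \left(\left(-1\right) \left(- \frac{1}{21}\right)\right)^{2} = -544611 + \left(\frac{1}{21}\right)^{2} = -544611 + \frac{1}{441} = - \frac{240173450}{441}$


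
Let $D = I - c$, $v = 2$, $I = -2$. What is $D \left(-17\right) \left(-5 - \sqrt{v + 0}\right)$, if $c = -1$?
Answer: $-85 - 17 \sqrt{2} \approx -109.04$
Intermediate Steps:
$D = -1$ ($D = -2 - -1 = -2 + 1 = -1$)
$D \left(-17\right) \left(-5 - \sqrt{v + 0}\right) = \left(-1\right) \left(-17\right) \left(-5 - \sqrt{2 + 0}\right) = 17 \left(-5 - \sqrt{2}\right) = -85 - 17 \sqrt{2}$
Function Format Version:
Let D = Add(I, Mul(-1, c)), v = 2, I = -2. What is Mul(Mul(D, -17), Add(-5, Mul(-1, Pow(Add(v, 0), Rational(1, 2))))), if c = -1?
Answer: Add(-85, Mul(-17, Pow(2, Rational(1, 2)))) ≈ -109.04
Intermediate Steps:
D = -1 (D = Add(-2, Mul(-1, -1)) = Add(-2, 1) = -1)
Mul(Mul(D, -17), Add(-5, Mul(-1, Pow(Add(v, 0), Rational(1, 2))))) = Mul(Mul(-1, -17), Add(-5, Mul(-1, Pow(Add(2, 0), Rational(1, 2))))) = Mul(17, Add(-5, Mul(-1, Pow(2, Rational(1, 2))))) = Add(-85, Mul(-17, Pow(2, Rational(1, 2))))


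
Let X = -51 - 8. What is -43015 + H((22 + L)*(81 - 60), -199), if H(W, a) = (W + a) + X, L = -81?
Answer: -44512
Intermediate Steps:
X = -59
H(W, a) = -59 + W + a (H(W, a) = (W + a) - 59 = -59 + W + a)
-43015 + H((22 + L)*(81 - 60), -199) = -43015 + (-59 + (22 - 81)*(81 - 60) - 199) = -43015 + (-59 - 59*21 - 199) = -43015 + (-59 - 1239 - 199) = -43015 - 1497 = -44512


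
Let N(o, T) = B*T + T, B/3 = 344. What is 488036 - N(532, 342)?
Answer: 134750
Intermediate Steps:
B = 1032 (B = 3*344 = 1032)
N(o, T) = 1033*T (N(o, T) = 1032*T + T = 1033*T)
488036 - N(532, 342) = 488036 - 1033*342 = 488036 - 1*353286 = 488036 - 353286 = 134750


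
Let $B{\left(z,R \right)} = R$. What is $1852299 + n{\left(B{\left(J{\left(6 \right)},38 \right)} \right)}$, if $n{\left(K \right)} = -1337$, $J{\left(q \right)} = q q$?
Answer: $1850962$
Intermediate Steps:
$J{\left(q \right)} = q^{2}$
$1852299 + n{\left(B{\left(J{\left(6 \right)},38 \right)} \right)} = 1852299 - 1337 = 1850962$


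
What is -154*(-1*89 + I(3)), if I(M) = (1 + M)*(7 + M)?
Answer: 7546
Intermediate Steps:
-154*(-1*89 + I(3)) = -154*(-1*89 + (7 + 3² + 8*3)) = -154*(-89 + (7 + 9 + 24)) = -154*(-89 + 40) = -154*(-49) = 7546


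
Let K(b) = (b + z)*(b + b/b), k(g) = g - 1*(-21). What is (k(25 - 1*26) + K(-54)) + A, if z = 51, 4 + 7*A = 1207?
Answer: 2456/7 ≈ 350.86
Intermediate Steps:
A = 1203/7 (A = -4/7 + (⅐)*1207 = -4/7 + 1207/7 = 1203/7 ≈ 171.86)
k(g) = 21 + g (k(g) = g + 21 = 21 + g)
K(b) = (1 + b)*(51 + b) (K(b) = (b + 51)*(b + b/b) = (51 + b)*(b + 1) = (51 + b)*(1 + b) = (1 + b)*(51 + b))
(k(25 - 1*26) + K(-54)) + A = ((21 + (25 - 1*26)) + (51 + (-54)² + 52*(-54))) + 1203/7 = ((21 + (25 - 26)) + (51 + 2916 - 2808)) + 1203/7 = ((21 - 1) + 159) + 1203/7 = (20 + 159) + 1203/7 = 179 + 1203/7 = 2456/7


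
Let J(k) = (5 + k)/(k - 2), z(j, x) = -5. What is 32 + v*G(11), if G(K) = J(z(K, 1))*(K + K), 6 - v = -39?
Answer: 32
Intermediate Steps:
v = 45 (v = 6 - 1*(-39) = 6 + 39 = 45)
J(k) = (5 + k)/(-2 + k)
G(K) = 0 (G(K) = ((5 - 5)/(-2 - 5))*(K + K) = (0/(-7))*(2*K) = (-⅐*0)*(2*K) = 0*(2*K) = 0)
32 + v*G(11) = 32 + 45*0 = 32 + 0 = 32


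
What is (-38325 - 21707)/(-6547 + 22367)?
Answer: -2144/565 ≈ -3.7947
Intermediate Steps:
(-38325 - 21707)/(-6547 + 22367) = -60032/15820 = -60032*1/15820 = -2144/565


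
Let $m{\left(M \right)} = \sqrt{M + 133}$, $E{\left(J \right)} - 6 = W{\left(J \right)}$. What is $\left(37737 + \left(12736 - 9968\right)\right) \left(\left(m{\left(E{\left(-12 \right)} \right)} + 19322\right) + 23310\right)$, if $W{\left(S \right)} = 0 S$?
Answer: $1726809160 + 40505 \sqrt{139} \approx 1.7273 \cdot 10^{9}$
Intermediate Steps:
$W{\left(S \right)} = 0$
$E{\left(J \right)} = 6$ ($E{\left(J \right)} = 6 + 0 = 6$)
$m{\left(M \right)} = \sqrt{133 + M}$
$\left(37737 + \left(12736 - 9968\right)\right) \left(\left(m{\left(E{\left(-12 \right)} \right)} + 19322\right) + 23310\right) = \left(37737 + \left(12736 - 9968\right)\right) \left(\left(\sqrt{133 + 6} + 19322\right) + 23310\right) = \left(37737 + 2768\right) \left(\left(\sqrt{139} + 19322\right) + 23310\right) = 40505 \left(\left(19322 + \sqrt{139}\right) + 23310\right) = 40505 \left(42632 + \sqrt{139}\right) = 1726809160 + 40505 \sqrt{139}$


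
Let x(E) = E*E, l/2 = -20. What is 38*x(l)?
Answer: 60800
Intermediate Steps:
l = -40 (l = 2*(-20) = -40)
x(E) = E²
38*x(l) = 38*(-40)² = 38*1600 = 60800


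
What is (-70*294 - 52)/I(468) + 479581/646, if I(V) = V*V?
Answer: 3282075646/4421547 ≈ 742.29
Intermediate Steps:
I(V) = V²
(-70*294 - 52)/I(468) + 479581/646 = (-70*294 - 52)/(468²) + 479581/646 = (-20580 - 52)/219024 + 479581*(1/646) = -20632*1/219024 + 479581/646 = -2579/27378 + 479581/646 = 3282075646/4421547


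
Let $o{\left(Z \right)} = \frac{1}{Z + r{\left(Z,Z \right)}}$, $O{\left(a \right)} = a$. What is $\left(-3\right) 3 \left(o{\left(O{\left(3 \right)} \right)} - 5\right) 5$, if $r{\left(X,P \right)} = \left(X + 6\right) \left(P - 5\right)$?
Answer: $228$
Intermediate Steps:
$r{\left(X,P \right)} = \left(-5 + P\right) \left(6 + X\right)$ ($r{\left(X,P \right)} = \left(6 + X\right) \left(-5 + P\right) = \left(-5 + P\right) \left(6 + X\right)$)
$o{\left(Z \right)} = \frac{1}{-30 + Z^{2} + 2 Z}$ ($o{\left(Z \right)} = \frac{1}{Z + \left(-30 - 5 Z + 6 Z + Z Z\right)} = \frac{1}{Z + \left(-30 - 5 Z + 6 Z + Z^{2}\right)} = \frac{1}{Z + \left(-30 + Z + Z^{2}\right)} = \frac{1}{-30 + Z^{2} + 2 Z}$)
$\left(-3\right) 3 \left(o{\left(O{\left(3 \right)} \right)} - 5\right) 5 = \left(-3\right) 3 \left(\frac{1}{-30 + 3^{2} + 2 \cdot 3} - 5\right) 5 = - 9 \left(\frac{1}{-30 + 9 + 6} - 5\right) 5 = - 9 \left(\frac{1}{-15} - 5\right) 5 = - 9 \left(- \frac{1}{15} - 5\right) 5 = - 9 \left(\left(- \frac{76}{15}\right) 5\right) = \left(-9\right) \left(- \frac{76}{3}\right) = 228$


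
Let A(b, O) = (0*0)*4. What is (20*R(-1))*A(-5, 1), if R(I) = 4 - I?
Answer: 0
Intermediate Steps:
A(b, O) = 0 (A(b, O) = 0*4 = 0)
(20*R(-1))*A(-5, 1) = (20*(4 - 1*(-1)))*0 = (20*(4 + 1))*0 = (20*5)*0 = 100*0 = 0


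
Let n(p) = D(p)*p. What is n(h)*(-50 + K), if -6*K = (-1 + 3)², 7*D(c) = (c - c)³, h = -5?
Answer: 0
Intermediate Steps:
D(c) = 0 (D(c) = (c - c)³/7 = (⅐)*0³ = (⅐)*0 = 0)
K = -⅔ (K = -(-1 + 3)²/6 = -⅙*2² = -⅙*4 = -⅔ ≈ -0.66667)
n(p) = 0 (n(p) = 0*p = 0)
n(h)*(-50 + K) = 0*(-50 - ⅔) = 0*(-152/3) = 0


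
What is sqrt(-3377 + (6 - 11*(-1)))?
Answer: 4*I*sqrt(210) ≈ 57.966*I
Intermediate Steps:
sqrt(-3377 + (6 - 11*(-1))) = sqrt(-3377 + (6 + 11)) = sqrt(-3377 + 17) = sqrt(-3360) = 4*I*sqrt(210)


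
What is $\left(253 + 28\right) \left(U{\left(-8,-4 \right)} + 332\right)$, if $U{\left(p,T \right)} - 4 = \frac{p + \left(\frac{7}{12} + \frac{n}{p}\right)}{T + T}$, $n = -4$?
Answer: $\frac{9087259}{96} \approx 94659.0$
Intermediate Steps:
$U{\left(p,T \right)} = 4 + \frac{\frac{7}{12} + p - \frac{4}{p}}{2 T}$ ($U{\left(p,T \right)} = 4 + \frac{p + \left(\frac{7}{12} - \frac{4}{p}\right)}{T + T} = 4 + \frac{p + \left(7 \cdot \frac{1}{12} - \frac{4}{p}\right)}{2 T} = 4 + \left(p + \left(\frac{7}{12} - \frac{4}{p}\right)\right) \frac{1}{2 T} = 4 + \left(\frac{7}{12} + p - \frac{4}{p}\right) \frac{1}{2 T} = 4 + \frac{\frac{7}{12} + p - \frac{4}{p}}{2 T}$)
$\left(253 + 28\right) \left(U{\left(-8,-4 \right)} + 332\right) = \left(253 + 28\right) \left(\left(4 + \frac{7}{24 \left(-4\right)} + \frac{1}{2} \left(-8\right) \frac{1}{-4} - \frac{2}{\left(-4\right) \left(-8\right)}\right) + 332\right) = 281 \left(\left(4 + \frac{7}{24} \left(- \frac{1}{4}\right) + \frac{1}{2} \left(-8\right) \left(- \frac{1}{4}\right) - \left(- \frac{1}{2}\right) \left(- \frac{1}{8}\right)\right) + 332\right) = 281 \left(\left(4 - \frac{7}{96} + 1 - \frac{1}{16}\right) + 332\right) = 281 \left(\frac{467}{96} + 332\right) = 281 \cdot \frac{32339}{96} = \frac{9087259}{96}$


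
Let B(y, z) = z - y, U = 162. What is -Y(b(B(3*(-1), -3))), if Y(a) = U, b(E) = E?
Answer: -162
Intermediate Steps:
Y(a) = 162
-Y(b(B(3*(-1), -3))) = -1*162 = -162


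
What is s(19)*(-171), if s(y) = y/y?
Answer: -171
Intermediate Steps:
s(y) = 1
s(19)*(-171) = 1*(-171) = -171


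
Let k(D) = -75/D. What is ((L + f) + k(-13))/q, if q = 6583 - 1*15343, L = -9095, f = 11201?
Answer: -9151/37960 ≈ -0.24107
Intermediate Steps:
q = -8760 (q = 6583 - 15343 = -8760)
((L + f) + k(-13))/q = ((-9095 + 11201) - 75/(-13))/(-8760) = (2106 - 75*(-1/13))*(-1/8760) = (2106 + 75/13)*(-1/8760) = (27453/13)*(-1/8760) = -9151/37960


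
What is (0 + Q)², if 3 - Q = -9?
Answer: 144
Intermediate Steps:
Q = 12 (Q = 3 - 1*(-9) = 3 + 9 = 12)
(0 + Q)² = (0 + 12)² = 12² = 144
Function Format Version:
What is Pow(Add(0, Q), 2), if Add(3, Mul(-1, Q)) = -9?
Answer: 144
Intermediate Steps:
Q = 12 (Q = Add(3, Mul(-1, -9)) = Add(3, 9) = 12)
Pow(Add(0, Q), 2) = Pow(Add(0, 12), 2) = Pow(12, 2) = 144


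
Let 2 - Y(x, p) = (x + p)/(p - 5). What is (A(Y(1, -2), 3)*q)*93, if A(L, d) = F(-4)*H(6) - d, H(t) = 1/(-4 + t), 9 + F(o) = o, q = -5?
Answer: 8835/2 ≈ 4417.5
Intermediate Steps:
Y(x, p) = 2 - (p + x)/(-5 + p) (Y(x, p) = 2 - (x + p)/(p - 5) = 2 - (p + x)/(-5 + p))
F(o) = -9 + o
A(L, d) = -13/2 - d (A(L, d) = (-9 - 4)/(-4 + 6) - d = -13/2 - d)
(A(Y(1, -2), 3)*q)*93 = ((-13/2 - 1*3)*(-5))*93 = ((-13/2 - 3)*(-5))*93 = -19/2*(-5)*93 = (95/2)*93 = 8835/2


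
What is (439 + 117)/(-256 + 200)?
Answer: -139/14 ≈ -9.9286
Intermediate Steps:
(439 + 117)/(-256 + 200) = 556/(-56) = 556*(-1/56) = -139/14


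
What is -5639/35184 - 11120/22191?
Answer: -57375681/86752016 ≈ -0.66138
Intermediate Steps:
-5639/35184 - 11120/22191 = -57375681/86752016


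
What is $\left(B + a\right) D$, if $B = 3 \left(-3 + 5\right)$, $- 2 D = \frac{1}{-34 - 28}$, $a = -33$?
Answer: $- \frac{27}{124} \approx -0.21774$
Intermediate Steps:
$D = \frac{1}{124}$ ($D = - \frac{1}{2 \left(-34 - 28\right)} = - \frac{1}{2 \left(-62\right)} = \left(- \frac{1}{2}\right) \left(- \frac{1}{62}\right) = \frac{1}{124} \approx 0.0080645$)
$B = 6$ ($B = 3 \cdot 2 = 6$)
$\left(B + a\right) D = \left(6 - 33\right) \frac{1}{124} = \left(-27\right) \frac{1}{124} = - \frac{27}{124}$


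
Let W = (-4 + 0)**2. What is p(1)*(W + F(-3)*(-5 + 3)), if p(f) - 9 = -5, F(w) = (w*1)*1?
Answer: 88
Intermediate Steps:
F(w) = w (F(w) = w*1 = w)
p(f) = 4 (p(f) = 9 - 5 = 4)
W = 16 (W = (-4)**2 = 16)
p(1)*(W + F(-3)*(-5 + 3)) = 4*(16 - 3*(-5 + 3)) = 4*(16 - 3*(-2)) = 4*(16 + 6) = 4*22 = 88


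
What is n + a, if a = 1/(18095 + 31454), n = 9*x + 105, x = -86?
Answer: -33148280/49549 ≈ -669.00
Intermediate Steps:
n = -669 (n = 9*(-86) + 105 = -774 + 105 = -669)
a = 1/49549 ≈ 2.0182e-5
n + a = -669 + 1/49549 = -33148280/49549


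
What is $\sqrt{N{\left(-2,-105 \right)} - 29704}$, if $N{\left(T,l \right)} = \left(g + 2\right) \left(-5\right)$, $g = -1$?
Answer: $3 i \sqrt{3301} \approx 172.36 i$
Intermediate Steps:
$N{\left(T,l \right)} = -5$ ($N{\left(T,l \right)} = \left(-1 + 2\right) \left(-5\right) = 1 \left(-5\right) = -5$)
$\sqrt{N{\left(-2,-105 \right)} - 29704} = \sqrt{-5 - 29704} = \sqrt{-29709} = 3 i \sqrt{3301}$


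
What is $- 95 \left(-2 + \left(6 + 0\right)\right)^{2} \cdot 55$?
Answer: $-83600$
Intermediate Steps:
$- 95 \left(-2 + \left(6 + 0\right)\right)^{2} \cdot 55 = - 95 \left(-2 + 6\right)^{2} \cdot 55 = - 95 \cdot 4^{2} \cdot 55 = \left(-95\right) 16 \cdot 55 = \left(-1520\right) 55 = -83600$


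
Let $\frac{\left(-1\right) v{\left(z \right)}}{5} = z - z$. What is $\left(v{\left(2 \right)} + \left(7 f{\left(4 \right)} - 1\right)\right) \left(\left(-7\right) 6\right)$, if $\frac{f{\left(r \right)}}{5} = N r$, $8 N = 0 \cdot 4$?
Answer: $42$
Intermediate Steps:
$N = 0$ ($N = \frac{0 \cdot 4}{8} = \frac{1}{8} \cdot 0 = 0$)
$v{\left(z \right)} = 0$ ($v{\left(z \right)} = - 5 \left(z - z\right) = \left(-5\right) 0 = 0$)
$f{\left(r \right)} = 0$ ($f{\left(r \right)} = 5 \cdot 0 r = 5 \cdot 0 = 0$)
$\left(v{\left(2 \right)} + \left(7 f{\left(4 \right)} - 1\right)\right) \left(\left(-7\right) 6\right) = \left(0 + \left(7 \cdot 0 - 1\right)\right) \left(\left(-7\right) 6\right) = \left(0 + \left(0 - 1\right)\right) \left(-42\right) = \left(0 - 1\right) \left(-42\right) = \left(-1\right) \left(-42\right) = 42$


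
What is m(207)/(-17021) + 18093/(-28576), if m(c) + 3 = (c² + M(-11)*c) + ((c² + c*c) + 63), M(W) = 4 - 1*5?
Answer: -3977119353/486392096 ≈ -8.1768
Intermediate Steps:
M(W) = -1 (M(W) = 4 - 5 = -1)
m(c) = 60 - c + 3*c² (m(c) = -3 + ((c² - c) + ((c² + c*c) + 63)) = -3 + ((c² - c) + ((c² + c²) + 63)) = -3 + ((c² - c) + (2*c² + 63)) = -3 + ((c² - c) + (63 + 2*c²)) = -3 + (63 - c + 3*c²) = 60 - c + 3*c²)
m(207)/(-17021) + 18093/(-28576) = (60 - 1*207 + 3*207²)/(-17021) + 18093/(-28576) = (60 - 207 + 3*42849)*(-1/17021) + 18093*(-1/28576) = (60 - 207 + 128547)*(-1/17021) - 18093/28576 = 128400*(-1/17021) - 18093/28576 = -128400/17021 - 18093/28576 = -3977119353/486392096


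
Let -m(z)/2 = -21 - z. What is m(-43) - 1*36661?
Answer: -36705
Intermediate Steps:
m(z) = 42 + 2*z (m(z) = -2*(-21 - z) = 42 + 2*z)
m(-43) - 1*36661 = (42 + 2*(-43)) - 1*36661 = (42 - 86) - 36661 = -44 - 36661 = -36705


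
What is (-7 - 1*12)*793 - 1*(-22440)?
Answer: 7373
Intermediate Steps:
(-7 - 1*12)*793 - 1*(-22440) = (-7 - 12)*793 + 22440 = -19*793 + 22440 = -15067 + 22440 = 7373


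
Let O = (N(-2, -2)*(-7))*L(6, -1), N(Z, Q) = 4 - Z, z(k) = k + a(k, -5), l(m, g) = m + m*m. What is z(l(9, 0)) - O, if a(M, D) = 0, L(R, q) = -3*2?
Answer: -162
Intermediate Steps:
L(R, q) = -6
l(m, g) = m + m²
z(k) = k (z(k) = k + 0 = k)
O = 252 (O = ((4 - 1*(-2))*(-7))*(-6) = ((4 + 2)*(-7))*(-6) = (6*(-7))*(-6) = -42*(-6) = 252)
z(l(9, 0)) - O = 9*(1 + 9) - 1*252 = 9*10 - 252 = 90 - 252 = -162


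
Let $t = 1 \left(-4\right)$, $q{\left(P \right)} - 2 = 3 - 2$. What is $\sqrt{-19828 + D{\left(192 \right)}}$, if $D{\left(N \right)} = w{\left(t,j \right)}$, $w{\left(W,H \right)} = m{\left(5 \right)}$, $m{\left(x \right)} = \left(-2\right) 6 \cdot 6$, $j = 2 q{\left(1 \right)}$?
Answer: $10 i \sqrt{199} \approx 141.07 i$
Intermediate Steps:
$q{\left(P \right)} = 3$ ($q{\left(P \right)} = 2 + \left(3 - 2\right) = 2 + 1 = 3$)
$j = 6$ ($j = 2 \cdot 3 = 6$)
$t = -4$
$m{\left(x \right)} = -72$ ($m{\left(x \right)} = \left(-12\right) 6 = -72$)
$w{\left(W,H \right)} = -72$
$D{\left(N \right)} = -72$
$\sqrt{-19828 + D{\left(192 \right)}} = \sqrt{-19828 - 72} = \sqrt{-19900} = 10 i \sqrt{199}$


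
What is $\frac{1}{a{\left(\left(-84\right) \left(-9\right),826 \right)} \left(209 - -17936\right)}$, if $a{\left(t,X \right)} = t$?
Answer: $\frac{1}{13717620} \approx 7.2899 \cdot 10^{-8}$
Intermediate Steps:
$\frac{1}{a{\left(\left(-84\right) \left(-9\right),826 \right)} \left(209 - -17936\right)} = \frac{1}{\left(-84\right) \left(-9\right) \left(209 - -17936\right)} = \frac{1}{756 \left(209 + 17936\right)} = \frac{1}{756 \cdot 18145} = \frac{1}{756} \cdot \frac{1}{18145} = \frac{1}{13717620}$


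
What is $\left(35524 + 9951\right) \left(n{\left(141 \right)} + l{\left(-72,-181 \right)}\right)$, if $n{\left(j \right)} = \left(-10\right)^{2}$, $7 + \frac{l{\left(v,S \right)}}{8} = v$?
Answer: $-24192700$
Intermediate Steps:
$l{\left(v,S \right)} = -56 + 8 v$
$n{\left(j \right)} = 100$
$\left(35524 + 9951\right) \left(n{\left(141 \right)} + l{\left(-72,-181 \right)}\right) = \left(35524 + 9951\right) \left(100 + \left(-56 + 8 \left(-72\right)\right)\right) = 45475 \left(100 - 632\right) = 45475 \left(-532\right) = -24192700$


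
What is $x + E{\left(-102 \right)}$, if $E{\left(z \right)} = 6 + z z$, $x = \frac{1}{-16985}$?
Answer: $\frac{176813849}{16985} \approx 10410.0$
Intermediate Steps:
$x = - \frac{1}{16985} \approx -5.8875 \cdot 10^{-5}$
$E{\left(z \right)} = 6 + z^{2}$
$x + E{\left(-102 \right)} = - \frac{1}{16985} + \left(6 + \left(-102\right)^{2}\right) = - \frac{1}{16985} + \left(6 + 10404\right) = - \frac{1}{16985} + 10410 = \frac{176813849}{16985}$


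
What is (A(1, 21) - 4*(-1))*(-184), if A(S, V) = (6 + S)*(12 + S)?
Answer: -17480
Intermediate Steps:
(A(1, 21) - 4*(-1))*(-184) = ((72 + 1² + 18*1) - 4*(-1))*(-184) = ((72 + 1 + 18) + 4)*(-184) = (91 + 4)*(-184) = 95*(-184) = -17480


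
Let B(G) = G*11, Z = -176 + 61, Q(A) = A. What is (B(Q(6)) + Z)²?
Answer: 2401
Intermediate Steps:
Z = -115
B(G) = 11*G
(B(Q(6)) + Z)² = (11*6 - 115)² = (66 - 115)² = (-49)² = 2401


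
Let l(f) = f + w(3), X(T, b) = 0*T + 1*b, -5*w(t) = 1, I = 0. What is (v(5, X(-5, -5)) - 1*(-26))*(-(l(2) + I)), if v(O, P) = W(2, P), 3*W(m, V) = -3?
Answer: -45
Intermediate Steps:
w(t) = -⅕ (w(t) = -⅕*1 = -⅕)
W(m, V) = -1 (W(m, V) = (⅓)*(-3) = -1)
X(T, b) = b (X(T, b) = 0 + b = b)
v(O, P) = -1
l(f) = -⅕ + f (l(f) = f - ⅕ = -⅕ + f)
(v(5, X(-5, -5)) - 1*(-26))*(-(l(2) + I)) = (-1 - 1*(-26))*(-((-⅕ + 2) + 0)) = (-1 + 26)*(-(9/5 + 0)) = 25*(-1*9/5) = 25*(-9/5) = -45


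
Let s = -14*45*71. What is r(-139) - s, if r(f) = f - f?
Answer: 44730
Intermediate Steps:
r(f) = 0
s = -44730 (s = -630*71 = -44730)
r(-139) - s = 0 - 1*(-44730) = 0 + 44730 = 44730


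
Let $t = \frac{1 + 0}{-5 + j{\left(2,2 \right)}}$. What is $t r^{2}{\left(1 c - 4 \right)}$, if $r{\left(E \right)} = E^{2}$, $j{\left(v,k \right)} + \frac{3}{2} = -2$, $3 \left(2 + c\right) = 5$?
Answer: $- \frac{57122}{1377} \approx -41.483$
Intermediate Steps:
$c = - \frac{1}{3}$ ($c = -2 + \frac{1}{3} \cdot 5 = -2 + \frac{5}{3} = - \frac{1}{3} \approx -0.33333$)
$j{\left(v,k \right)} = - \frac{7}{2}$ ($j{\left(v,k \right)} = - \frac{3}{2} - 2 = - \frac{7}{2}$)
$t = - \frac{2}{17}$ ($t = \frac{1 + 0}{-5 - \frac{7}{2}} = 1 \frac{1}{- \frac{17}{2}} = 1 \left(- \frac{2}{17}\right) = - \frac{2}{17} \approx -0.11765$)
$t r^{2}{\left(1 c - 4 \right)} = - \frac{2 \left(\left(1 \left(- \frac{1}{3}\right) - 4\right)^{2}\right)^{2}}{17} = - \frac{2 \left(\left(- \frac{1}{3} - 4\right)^{2}\right)^{2}}{17} = - \frac{2 \left(\left(- \frac{13}{3}\right)^{2}\right)^{2}}{17} = - \frac{2 \left(\frac{169}{9}\right)^{2}}{17} = \left(- \frac{2}{17}\right) \frac{28561}{81} = - \frac{57122}{1377}$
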